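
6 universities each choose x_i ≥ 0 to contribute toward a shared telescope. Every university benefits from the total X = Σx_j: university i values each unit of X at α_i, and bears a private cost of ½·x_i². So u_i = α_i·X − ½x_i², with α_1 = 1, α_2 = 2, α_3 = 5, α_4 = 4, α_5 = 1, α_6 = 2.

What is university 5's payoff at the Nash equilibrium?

14.5

University i's FOC: ∂u_i/∂x_i = α_i − x_i = 0, so x_i* = α_i.
NE contributions = (1, 2, 5, 4, 1, 2); X = 15.
u_5 = α_5·X − ½·(x_5)² = 1·15 − ½·1² = 14.5.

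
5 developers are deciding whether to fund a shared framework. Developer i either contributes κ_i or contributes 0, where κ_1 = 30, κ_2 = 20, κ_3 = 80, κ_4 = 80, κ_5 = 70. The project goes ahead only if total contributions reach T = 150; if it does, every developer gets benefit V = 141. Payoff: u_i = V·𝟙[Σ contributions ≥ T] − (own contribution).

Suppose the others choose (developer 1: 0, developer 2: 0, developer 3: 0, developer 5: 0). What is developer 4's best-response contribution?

Others' total = 0. Even contributing 80 gives 80 < 150: no benefit either way.
Best response: 0.

0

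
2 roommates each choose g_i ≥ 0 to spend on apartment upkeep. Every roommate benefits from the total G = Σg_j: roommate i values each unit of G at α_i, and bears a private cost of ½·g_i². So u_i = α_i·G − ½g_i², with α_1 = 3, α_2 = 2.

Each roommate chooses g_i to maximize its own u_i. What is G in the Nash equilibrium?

5

Roommate i's FOC: ∂u_i/∂g_i = α_i − g_i = 0, so g_i* = α_i.
NE contributions = (3, 2); G = 5.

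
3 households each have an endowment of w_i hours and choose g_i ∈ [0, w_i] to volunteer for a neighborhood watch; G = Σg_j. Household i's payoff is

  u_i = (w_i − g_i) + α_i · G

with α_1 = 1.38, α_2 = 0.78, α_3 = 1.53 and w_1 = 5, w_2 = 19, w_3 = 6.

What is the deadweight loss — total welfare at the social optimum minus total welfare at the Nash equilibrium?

51.11

∂u_i/∂g_i = α_i − 1, so household i contributes w_i if α_i > 1, else 0.
α_i > 1 for i ∈ {1, 3}; NE contributions (5, 0, 6), G = 11.
W^NE = Σw_i − G^NE + (Σα_i)·G^NE = 30 + 2.69·11 = 59.59.
Planner: ∂(Σu_j)/∂g_i = Σα_j − 1 = 2.69 > 0, so everyone contributes w_i; G^SO = 30, W^SO = 30 + 2.69·30 = 110.7.
Deadweight loss = 51.11.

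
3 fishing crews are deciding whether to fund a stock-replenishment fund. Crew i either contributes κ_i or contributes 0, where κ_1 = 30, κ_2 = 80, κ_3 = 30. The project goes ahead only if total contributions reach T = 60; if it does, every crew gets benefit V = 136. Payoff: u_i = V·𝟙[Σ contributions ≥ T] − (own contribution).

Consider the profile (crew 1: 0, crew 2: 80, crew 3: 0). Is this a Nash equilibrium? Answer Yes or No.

Yes

Total = 80 ≥ 60: provided.
Crew 1 (pledges 0, payoff 136): pledging 30 → total 110, payoff 106. No gain.
Crew 2 (pledges 80, payoff 56): dropping to 0 → total 0, payoff 0. No gain.
Crew 3 (pledges 0, payoff 136): pledging 30 → total 110, payoff 106. No gain.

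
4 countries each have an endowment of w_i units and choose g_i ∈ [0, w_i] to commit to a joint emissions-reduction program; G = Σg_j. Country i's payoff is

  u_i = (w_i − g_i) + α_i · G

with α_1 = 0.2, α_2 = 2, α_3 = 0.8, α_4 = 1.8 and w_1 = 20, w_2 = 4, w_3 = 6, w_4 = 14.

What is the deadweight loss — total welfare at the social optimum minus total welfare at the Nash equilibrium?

∂u_i/∂g_i = α_i − 1, so country i contributes w_i if α_i > 1, else 0.
α_i > 1 for i ∈ {2, 4}; NE contributions (0, 4, 0, 14), G = 18.
W^NE = Σw_i − G^NE + (Σα_i)·G^NE = 44 + 3.8·18 = 112.4.
Planner: ∂(Σu_j)/∂g_i = Σα_j − 1 = 3.8 > 0, so everyone contributes w_i; G^SO = 44, W^SO = 44 + 3.8·44 = 211.2.
Deadweight loss = 98.8.

98.8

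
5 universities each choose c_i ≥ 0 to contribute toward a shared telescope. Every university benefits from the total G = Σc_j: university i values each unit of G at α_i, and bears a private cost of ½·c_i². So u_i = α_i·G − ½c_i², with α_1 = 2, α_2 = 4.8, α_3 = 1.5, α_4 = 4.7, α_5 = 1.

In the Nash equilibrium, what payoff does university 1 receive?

26

University i's FOC: ∂u_i/∂c_i = α_i − c_i = 0, so c_i* = α_i.
NE contributions = (2, 4.8, 1.5, 4.7, 1); G = 14.
u_1 = α_1·G − ½·(c_1)² = 2·14 − ½·2² = 26.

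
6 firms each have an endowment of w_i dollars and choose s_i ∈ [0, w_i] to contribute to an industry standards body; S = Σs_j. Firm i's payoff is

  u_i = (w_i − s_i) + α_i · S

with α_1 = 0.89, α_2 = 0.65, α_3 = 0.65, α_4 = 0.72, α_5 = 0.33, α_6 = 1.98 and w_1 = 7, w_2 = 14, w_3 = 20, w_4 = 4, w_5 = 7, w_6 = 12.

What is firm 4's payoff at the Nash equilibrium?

∂u_i/∂s_i = α_i − 1, so firm i contributes w_i if α_i > 1, else 0.
α_i > 1 for i ∈ {6}; NE contributions (0, 0, 0, 0, 0, 12), S = 12.
u_4 = (4 − 0) + 0.72·12 = 12.64.

12.64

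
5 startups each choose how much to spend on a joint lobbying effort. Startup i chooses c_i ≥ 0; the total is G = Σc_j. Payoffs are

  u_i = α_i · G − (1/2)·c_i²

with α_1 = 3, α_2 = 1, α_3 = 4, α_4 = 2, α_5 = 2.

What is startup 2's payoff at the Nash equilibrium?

11.5

Startup i's FOC: ∂u_i/∂c_i = α_i − c_i = 0, so c_i* = α_i.
NE contributions = (3, 1, 4, 2, 2); G = 12.
u_2 = α_2·G − ½·(c_2)² = 1·12 − ½·1² = 11.5.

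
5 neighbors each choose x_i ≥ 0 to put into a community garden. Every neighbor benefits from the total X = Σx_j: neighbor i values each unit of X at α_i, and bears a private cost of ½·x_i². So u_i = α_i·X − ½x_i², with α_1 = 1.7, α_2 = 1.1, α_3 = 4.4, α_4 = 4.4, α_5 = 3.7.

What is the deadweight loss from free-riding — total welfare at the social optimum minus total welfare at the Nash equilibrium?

379.39

Neighbor i's FOC: ∂u_i/∂x_i = α_i − x_i = 0, so x_i* = α_i.
NE contributions = (1.7, 1.1, 4.4, 4.4, 3.7); X = 15.3.
W^NE = (Σα)·X − ½Σα_i² = 15.3² − ½·56.51 = 205.835.
Planner sets x_i = Σα_j = 15.3 for every i, so X^SO = 5·15.3 = 76.5.
W^SO = (Σα)·X^SO − ½·5·(Σα)² = (5/2)·15.3² = 585.225.
Deadweight loss = W^SO − W^NE = 379.39.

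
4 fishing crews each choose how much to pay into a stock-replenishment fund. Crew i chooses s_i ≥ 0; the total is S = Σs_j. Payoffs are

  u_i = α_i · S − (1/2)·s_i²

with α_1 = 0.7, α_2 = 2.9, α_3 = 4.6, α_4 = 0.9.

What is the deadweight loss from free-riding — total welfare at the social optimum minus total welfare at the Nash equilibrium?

Crew i's FOC: ∂u_i/∂s_i = α_i − s_i = 0, so s_i* = α_i.
NE contributions = (0.7, 2.9, 4.6, 0.9); S = 9.1.
W^NE = (Σα)·S − ½Σα_i² = 9.1² − ½·30.87 = 67.375.
Planner sets s_i = Σα_j = 9.1 for every i, so S^SO = 4·9.1 = 36.4.
W^SO = (Σα)·S^SO − ½·4·(Σα)² = (4/2)·9.1² = 165.62.
Deadweight loss = W^SO − W^NE = 98.245.

98.245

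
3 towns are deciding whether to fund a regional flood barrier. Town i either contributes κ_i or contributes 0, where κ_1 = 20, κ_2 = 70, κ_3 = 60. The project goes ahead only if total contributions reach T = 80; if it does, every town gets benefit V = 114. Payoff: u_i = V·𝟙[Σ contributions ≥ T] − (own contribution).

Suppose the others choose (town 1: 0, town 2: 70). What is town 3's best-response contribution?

60

Others' total = 70. Contributing 60 brings total to 130 ≥ 80: gain V − κ_3 = 54.
Best response: 60.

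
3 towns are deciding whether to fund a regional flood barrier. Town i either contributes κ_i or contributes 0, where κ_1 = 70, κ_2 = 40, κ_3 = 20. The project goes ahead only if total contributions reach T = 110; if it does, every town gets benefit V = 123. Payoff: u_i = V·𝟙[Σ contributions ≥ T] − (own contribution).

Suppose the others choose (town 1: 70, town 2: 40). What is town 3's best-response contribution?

Others' total = 110 ≥ 110; contributing adds cost 20 for no extra benefit.
Best response: 0.

0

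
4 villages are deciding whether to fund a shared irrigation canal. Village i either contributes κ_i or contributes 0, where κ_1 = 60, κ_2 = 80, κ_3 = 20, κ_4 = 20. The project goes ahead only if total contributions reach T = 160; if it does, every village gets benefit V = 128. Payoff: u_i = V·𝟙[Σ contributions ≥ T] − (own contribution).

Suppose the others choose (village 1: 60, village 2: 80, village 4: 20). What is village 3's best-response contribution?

Others' total = 160 ≥ 160; contributing adds cost 20 for no extra benefit.
Best response: 0.

0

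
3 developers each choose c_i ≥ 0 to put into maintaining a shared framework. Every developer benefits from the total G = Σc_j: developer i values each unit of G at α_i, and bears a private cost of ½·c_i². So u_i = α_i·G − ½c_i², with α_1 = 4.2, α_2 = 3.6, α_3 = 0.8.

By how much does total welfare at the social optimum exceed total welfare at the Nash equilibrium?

Developer i's FOC: ∂u_i/∂c_i = α_i − c_i = 0, so c_i* = α_i.
NE contributions = (4.2, 3.6, 0.8); G = 8.6.
W^NE = (Σα)·G − ½Σα_i² = 8.6² − ½·31.24 = 58.34.
Planner sets c_i = Σα_j = 8.6 for every i, so G^SO = 3·8.6 = 25.8.
W^SO = (Σα)·G^SO − ½·3·(Σα)² = (3/2)·8.6² = 110.94.
Deadweight loss = W^SO − W^NE = 52.6.

52.6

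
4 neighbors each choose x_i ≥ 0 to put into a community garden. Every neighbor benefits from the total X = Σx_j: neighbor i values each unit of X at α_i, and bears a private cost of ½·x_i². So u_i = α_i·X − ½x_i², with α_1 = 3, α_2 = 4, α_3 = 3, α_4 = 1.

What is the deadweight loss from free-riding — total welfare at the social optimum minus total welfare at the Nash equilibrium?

138.5

Neighbor i's FOC: ∂u_i/∂x_i = α_i − x_i = 0, so x_i* = α_i.
NE contributions = (3, 4, 3, 1); X = 11.
W^NE = (Σα)·X − ½Σα_i² = 11² − ½·35 = 103.5.
Planner sets x_i = Σα_j = 11 for every i, so X^SO = 4·11 = 44.
W^SO = (Σα)·X^SO − ½·4·(Σα)² = (4/2)·11² = 242.
Deadweight loss = W^SO − W^NE = 138.5.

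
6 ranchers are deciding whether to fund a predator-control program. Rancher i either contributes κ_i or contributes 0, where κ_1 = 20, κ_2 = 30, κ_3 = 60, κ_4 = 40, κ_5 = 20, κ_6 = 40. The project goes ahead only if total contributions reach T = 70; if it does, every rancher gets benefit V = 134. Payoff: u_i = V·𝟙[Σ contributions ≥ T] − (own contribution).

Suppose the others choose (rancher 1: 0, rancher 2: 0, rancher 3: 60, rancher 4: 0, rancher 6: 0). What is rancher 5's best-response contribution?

20

Others' total = 60. Contributing 20 brings total to 80 ≥ 70: gain V − κ_5 = 114.
Best response: 20.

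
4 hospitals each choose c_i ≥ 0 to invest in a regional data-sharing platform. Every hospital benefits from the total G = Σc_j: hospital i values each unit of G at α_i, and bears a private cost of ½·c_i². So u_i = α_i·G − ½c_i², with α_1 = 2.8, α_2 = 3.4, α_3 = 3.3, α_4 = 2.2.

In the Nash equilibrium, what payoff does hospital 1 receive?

Hospital i's FOC: ∂u_i/∂c_i = α_i − c_i = 0, so c_i* = α_i.
NE contributions = (2.8, 3.4, 3.3, 2.2); G = 11.7.
u_1 = α_1·G − ½·(c_1)² = 2.8·11.7 − ½·2.8² = 28.84.

28.84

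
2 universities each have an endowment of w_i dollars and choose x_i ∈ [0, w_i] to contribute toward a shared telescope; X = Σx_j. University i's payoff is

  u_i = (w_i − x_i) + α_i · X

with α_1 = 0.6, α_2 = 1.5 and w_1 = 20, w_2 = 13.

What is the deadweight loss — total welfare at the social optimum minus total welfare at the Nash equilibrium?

22

∂u_i/∂x_i = α_i − 1, so university i contributes w_i if α_i > 1, else 0.
α_i > 1 for i ∈ {2}; NE contributions (0, 13), X = 13.
W^NE = Σw_i − X^NE + (Σα_i)·X^NE = 33 + 1.1·13 = 47.3.
Planner: ∂(Σu_j)/∂x_i = Σα_j − 1 = 1.1 > 0, so everyone contributes w_i; X^SO = 33, W^SO = 33 + 1.1·33 = 69.3.
Deadweight loss = 22.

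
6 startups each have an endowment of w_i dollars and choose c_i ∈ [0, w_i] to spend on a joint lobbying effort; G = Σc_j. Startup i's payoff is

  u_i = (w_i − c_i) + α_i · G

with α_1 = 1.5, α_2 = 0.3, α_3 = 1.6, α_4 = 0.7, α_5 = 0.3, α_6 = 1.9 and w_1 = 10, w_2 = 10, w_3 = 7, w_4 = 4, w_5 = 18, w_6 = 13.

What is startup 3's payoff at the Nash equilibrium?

∂u_i/∂c_i = α_i − 1, so startup i contributes w_i if α_i > 1, else 0.
α_i > 1 for i ∈ {1, 3, 6}; NE contributions (10, 0, 7, 0, 0, 13), G = 30.
u_3 = (7 − 7) + 1.6·30 = 48.

48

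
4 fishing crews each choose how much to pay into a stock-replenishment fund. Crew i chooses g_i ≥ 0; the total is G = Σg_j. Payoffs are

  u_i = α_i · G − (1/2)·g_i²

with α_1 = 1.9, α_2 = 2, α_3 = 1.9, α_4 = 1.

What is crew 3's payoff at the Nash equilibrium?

Crew i's FOC: ∂u_i/∂g_i = α_i − g_i = 0, so g_i* = α_i.
NE contributions = (1.9, 2, 1.9, 1); G = 6.8.
u_3 = α_3·G − ½·(g_3)² = 1.9·6.8 − ½·1.9² = 11.115.

11.115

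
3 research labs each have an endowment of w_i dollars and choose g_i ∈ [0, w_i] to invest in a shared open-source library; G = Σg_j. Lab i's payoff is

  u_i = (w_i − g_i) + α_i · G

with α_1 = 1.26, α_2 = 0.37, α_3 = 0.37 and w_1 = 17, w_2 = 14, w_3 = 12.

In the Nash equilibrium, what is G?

∂u_i/∂g_i = α_i − 1, so lab i contributes w_i if α_i > 1, else 0.
α_i > 1 for i ∈ {1}; NE contributions (17, 0, 0), G = 17.

17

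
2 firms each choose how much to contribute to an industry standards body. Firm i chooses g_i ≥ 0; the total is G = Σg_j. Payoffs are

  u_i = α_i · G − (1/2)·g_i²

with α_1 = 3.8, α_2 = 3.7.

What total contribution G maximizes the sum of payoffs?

15

Planner FOC: ∂(Σu_j)/∂g_i = (Σα_j) − g_i = 0, so g_i^SO = Σα_j = 7.5 for every i; G^SO = 15.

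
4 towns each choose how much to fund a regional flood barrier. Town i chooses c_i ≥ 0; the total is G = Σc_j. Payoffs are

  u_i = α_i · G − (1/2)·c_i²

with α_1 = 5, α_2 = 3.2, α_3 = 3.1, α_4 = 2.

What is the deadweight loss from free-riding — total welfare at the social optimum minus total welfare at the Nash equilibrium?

Town i's FOC: ∂u_i/∂c_i = α_i − c_i = 0, so c_i* = α_i.
NE contributions = (5, 3.2, 3.1, 2); G = 13.3.
W^NE = (Σα)·G − ½Σα_i² = 13.3² − ½·48.85 = 152.465.
Planner sets c_i = Σα_j = 13.3 for every i, so G^SO = 4·13.3 = 53.2.
W^SO = (Σα)·G^SO − ½·4·(Σα)² = (4/2)·13.3² = 353.78.
Deadweight loss = W^SO − W^NE = 201.315.

201.315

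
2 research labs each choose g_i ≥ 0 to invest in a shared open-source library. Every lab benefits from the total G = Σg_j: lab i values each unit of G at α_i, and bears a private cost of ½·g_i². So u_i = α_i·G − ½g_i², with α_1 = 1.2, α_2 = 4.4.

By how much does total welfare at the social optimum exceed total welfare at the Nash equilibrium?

Lab i's FOC: ∂u_i/∂g_i = α_i − g_i = 0, so g_i* = α_i.
NE contributions = (1.2, 4.4); G = 5.6.
W^NE = (Σα)·G − ½Σα_i² = 5.6² − ½·20.8 = 20.96.
Planner sets g_i = Σα_j = 5.6 for every i, so G^SO = 2·5.6 = 11.2.
W^SO = (Σα)·G^SO − ½·2·(Σα)² = (2/2)·5.6² = 31.36.
Deadweight loss = W^SO − W^NE = 10.4.

10.4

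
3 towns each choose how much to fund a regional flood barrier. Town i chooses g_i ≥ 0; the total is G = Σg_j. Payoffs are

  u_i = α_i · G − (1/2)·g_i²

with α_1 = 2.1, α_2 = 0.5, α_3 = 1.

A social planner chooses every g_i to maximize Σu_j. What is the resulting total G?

Planner FOC: ∂(Σu_j)/∂g_i = (Σα_j) − g_i = 0, so g_i^SO = Σα_j = 3.6 for every i; G^SO = 10.8.

10.8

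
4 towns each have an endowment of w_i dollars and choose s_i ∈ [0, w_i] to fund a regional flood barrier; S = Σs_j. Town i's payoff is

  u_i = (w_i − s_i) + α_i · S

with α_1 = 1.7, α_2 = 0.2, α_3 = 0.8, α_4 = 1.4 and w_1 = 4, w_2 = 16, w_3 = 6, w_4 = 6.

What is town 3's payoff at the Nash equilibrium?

∂u_i/∂s_i = α_i − 1, so town i contributes w_i if α_i > 1, else 0.
α_i > 1 for i ∈ {1, 4}; NE contributions (4, 0, 0, 6), S = 10.
u_3 = (6 − 0) + 0.8·10 = 14.

14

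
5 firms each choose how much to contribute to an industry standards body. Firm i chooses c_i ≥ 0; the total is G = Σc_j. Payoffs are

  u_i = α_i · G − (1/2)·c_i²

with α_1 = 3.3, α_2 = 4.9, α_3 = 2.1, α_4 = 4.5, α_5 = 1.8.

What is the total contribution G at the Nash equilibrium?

16.6

Firm i's FOC: ∂u_i/∂c_i = α_i − c_i = 0, so c_i* = α_i.
NE contributions = (3.3, 4.9, 2.1, 4.5, 1.8); G = 16.6.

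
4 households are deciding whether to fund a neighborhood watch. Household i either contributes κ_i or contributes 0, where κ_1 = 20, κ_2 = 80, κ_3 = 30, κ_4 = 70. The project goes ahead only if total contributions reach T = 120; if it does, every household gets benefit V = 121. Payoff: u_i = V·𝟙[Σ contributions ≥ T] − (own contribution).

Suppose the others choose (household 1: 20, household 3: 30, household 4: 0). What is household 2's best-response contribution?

80

Others' total = 50. Contributing 80 brings total to 130 ≥ 120: gain V − κ_2 = 41.
Best response: 80.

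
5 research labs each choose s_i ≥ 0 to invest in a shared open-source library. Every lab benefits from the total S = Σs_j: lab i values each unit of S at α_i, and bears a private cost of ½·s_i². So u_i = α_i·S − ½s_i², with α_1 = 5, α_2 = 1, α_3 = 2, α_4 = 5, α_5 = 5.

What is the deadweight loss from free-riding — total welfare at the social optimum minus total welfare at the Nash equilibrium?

526

Lab i's FOC: ∂u_i/∂s_i = α_i − s_i = 0, so s_i* = α_i.
NE contributions = (5, 1, 2, 5, 5); S = 18.
W^NE = (Σα)·S − ½Σα_i² = 18² − ½·80 = 284.
Planner sets s_i = Σα_j = 18 for every i, so S^SO = 5·18 = 90.
W^SO = (Σα)·S^SO − ½·5·(Σα)² = (5/2)·18² = 810.
Deadweight loss = W^SO − W^NE = 526.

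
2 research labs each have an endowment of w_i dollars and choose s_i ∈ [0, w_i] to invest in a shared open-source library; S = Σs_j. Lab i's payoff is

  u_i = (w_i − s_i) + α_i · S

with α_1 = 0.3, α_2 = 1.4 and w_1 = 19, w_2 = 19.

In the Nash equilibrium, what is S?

19

∂u_i/∂s_i = α_i − 1, so lab i contributes w_i if α_i > 1, else 0.
α_i > 1 for i ∈ {2}; NE contributions (0, 19), S = 19.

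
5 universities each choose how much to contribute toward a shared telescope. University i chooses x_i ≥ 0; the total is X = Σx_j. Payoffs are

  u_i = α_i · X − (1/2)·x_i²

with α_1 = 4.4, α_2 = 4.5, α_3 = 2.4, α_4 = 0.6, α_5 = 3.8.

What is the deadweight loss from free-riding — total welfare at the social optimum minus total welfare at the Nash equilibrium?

399.82

University i's FOC: ∂u_i/∂x_i = α_i − x_i = 0, so x_i* = α_i.
NE contributions = (4.4, 4.5, 2.4, 0.6, 3.8); X = 15.7.
W^NE = (Σα)·X − ½Σα_i² = 15.7² − ½·60.17 = 216.405.
Planner sets x_i = Σα_j = 15.7 for every i, so X^SO = 5·15.7 = 78.5.
W^SO = (Σα)·X^SO − ½·5·(Σα)² = (5/2)·15.7² = 616.225.
Deadweight loss = W^SO − W^NE = 399.82.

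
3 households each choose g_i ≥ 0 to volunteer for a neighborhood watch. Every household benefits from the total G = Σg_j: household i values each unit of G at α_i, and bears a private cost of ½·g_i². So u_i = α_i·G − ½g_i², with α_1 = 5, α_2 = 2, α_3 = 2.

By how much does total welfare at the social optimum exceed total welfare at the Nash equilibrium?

57

Household i's FOC: ∂u_i/∂g_i = α_i − g_i = 0, so g_i* = α_i.
NE contributions = (5, 2, 2); G = 9.
W^NE = (Σα)·G − ½Σα_i² = 9² − ½·33 = 64.5.
Planner sets g_i = Σα_j = 9 for every i, so G^SO = 3·9 = 27.
W^SO = (Σα)·G^SO − ½·3·(Σα)² = (3/2)·9² = 121.5.
Deadweight loss = W^SO − W^NE = 57.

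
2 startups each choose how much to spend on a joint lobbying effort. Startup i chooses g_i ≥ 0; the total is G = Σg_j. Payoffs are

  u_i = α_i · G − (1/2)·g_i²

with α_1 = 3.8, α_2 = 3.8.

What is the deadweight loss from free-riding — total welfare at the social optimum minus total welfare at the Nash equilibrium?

Startup i's FOC: ∂u_i/∂g_i = α_i − g_i = 0, so g_i* = α_i.
NE contributions = (3.8, 3.8); G = 7.6.
W^NE = (Σα)·G − ½Σα_i² = 7.6² − ½·28.88 = 43.32.
Planner sets g_i = Σα_j = 7.6 for every i, so G^SO = 2·7.6 = 15.2.
W^SO = (Σα)·G^SO − ½·2·(Σα)² = (2/2)·7.6² = 57.76.
Deadweight loss = W^SO − W^NE = 14.44.

14.44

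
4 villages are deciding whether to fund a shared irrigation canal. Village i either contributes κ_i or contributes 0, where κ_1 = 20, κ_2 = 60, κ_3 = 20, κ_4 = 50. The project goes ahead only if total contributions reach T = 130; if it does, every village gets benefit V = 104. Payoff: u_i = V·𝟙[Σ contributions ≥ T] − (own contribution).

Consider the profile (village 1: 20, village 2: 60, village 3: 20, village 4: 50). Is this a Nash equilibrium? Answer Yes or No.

No

Total = 150 ≥ 130: provided.
Village 1 (pledges 20, payoff 84): dropping to 0 → total 130, payoff 104. Profitable deviation.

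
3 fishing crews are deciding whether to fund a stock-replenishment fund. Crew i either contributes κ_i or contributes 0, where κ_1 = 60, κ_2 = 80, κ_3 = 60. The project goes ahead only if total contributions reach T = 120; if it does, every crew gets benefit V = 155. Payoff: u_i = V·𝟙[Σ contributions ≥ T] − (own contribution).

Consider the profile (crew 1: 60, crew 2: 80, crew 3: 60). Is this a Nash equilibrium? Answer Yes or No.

No

Total = 200 ≥ 120: provided.
Crew 1 (pledges 60, payoff 95): dropping to 0 → total 140, payoff 155. Profitable deviation.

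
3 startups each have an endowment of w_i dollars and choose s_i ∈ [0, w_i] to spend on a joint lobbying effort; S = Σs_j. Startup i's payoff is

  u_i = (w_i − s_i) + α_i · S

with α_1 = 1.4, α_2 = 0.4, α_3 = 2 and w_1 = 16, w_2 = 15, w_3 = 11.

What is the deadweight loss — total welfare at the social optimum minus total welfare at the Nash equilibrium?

42

∂u_i/∂s_i = α_i − 1, so startup i contributes w_i if α_i > 1, else 0.
α_i > 1 for i ∈ {1, 3}; NE contributions (16, 0, 11), S = 27.
W^NE = Σw_i − S^NE + (Σα_i)·S^NE = 42 + 2.8·27 = 117.6.
Planner: ∂(Σu_j)/∂s_i = Σα_j − 1 = 2.8 > 0, so everyone contributes w_i; S^SO = 42, W^SO = 42 + 2.8·42 = 159.6.
Deadweight loss = 42.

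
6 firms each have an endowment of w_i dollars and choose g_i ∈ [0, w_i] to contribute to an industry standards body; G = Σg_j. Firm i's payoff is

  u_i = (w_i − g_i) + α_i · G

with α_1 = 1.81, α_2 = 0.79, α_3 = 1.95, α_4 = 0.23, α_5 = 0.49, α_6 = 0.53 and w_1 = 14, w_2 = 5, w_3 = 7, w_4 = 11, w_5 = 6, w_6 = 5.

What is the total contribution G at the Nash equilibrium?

21

∂u_i/∂g_i = α_i − 1, so firm i contributes w_i if α_i > 1, else 0.
α_i > 1 for i ∈ {1, 3}; NE contributions (14, 0, 7, 0, 0, 0), G = 21.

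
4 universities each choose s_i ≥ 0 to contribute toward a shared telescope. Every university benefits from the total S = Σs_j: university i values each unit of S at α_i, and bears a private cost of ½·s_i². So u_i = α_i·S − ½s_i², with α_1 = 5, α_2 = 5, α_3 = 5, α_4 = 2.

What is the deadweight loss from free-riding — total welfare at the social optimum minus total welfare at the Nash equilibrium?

University i's FOC: ∂u_i/∂s_i = α_i − s_i = 0, so s_i* = α_i.
NE contributions = (5, 5, 5, 2); S = 17.
W^NE = (Σα)·S − ½Σα_i² = 17² − ½·79 = 249.5.
Planner sets s_i = Σα_j = 17 for every i, so S^SO = 4·17 = 68.
W^SO = (Σα)·S^SO − ½·4·(Σα)² = (4/2)·17² = 578.
Deadweight loss = W^SO − W^NE = 328.5.

328.5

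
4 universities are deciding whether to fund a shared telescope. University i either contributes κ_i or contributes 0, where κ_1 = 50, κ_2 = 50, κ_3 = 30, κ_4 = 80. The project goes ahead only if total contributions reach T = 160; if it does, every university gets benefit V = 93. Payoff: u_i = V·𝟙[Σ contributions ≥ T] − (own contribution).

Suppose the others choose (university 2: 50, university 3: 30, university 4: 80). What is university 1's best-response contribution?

Others' total = 160 ≥ 160; contributing adds cost 50 for no extra benefit.
Best response: 0.

0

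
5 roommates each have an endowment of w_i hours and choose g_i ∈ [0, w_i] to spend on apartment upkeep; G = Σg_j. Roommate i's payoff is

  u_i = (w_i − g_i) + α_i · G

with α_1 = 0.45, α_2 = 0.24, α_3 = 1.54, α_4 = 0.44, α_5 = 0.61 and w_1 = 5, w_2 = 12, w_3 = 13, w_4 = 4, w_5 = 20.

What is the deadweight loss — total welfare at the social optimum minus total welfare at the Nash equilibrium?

93.48

∂u_i/∂g_i = α_i − 1, so roommate i contributes w_i if α_i > 1, else 0.
α_i > 1 for i ∈ {3}; NE contributions (0, 0, 13, 0, 0), G = 13.
W^NE = Σw_i − G^NE + (Σα_i)·G^NE = 54 + 2.28·13 = 83.64.
Planner: ∂(Σu_j)/∂g_i = Σα_j − 1 = 2.28 > 0, so everyone contributes w_i; G^SO = 54, W^SO = 54 + 2.28·54 = 177.12.
Deadweight loss = 93.48.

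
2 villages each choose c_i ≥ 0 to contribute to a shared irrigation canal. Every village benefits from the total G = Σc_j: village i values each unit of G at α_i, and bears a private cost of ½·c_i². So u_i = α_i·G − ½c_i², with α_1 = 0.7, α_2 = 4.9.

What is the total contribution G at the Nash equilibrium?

5.6

Village i's FOC: ∂u_i/∂c_i = α_i − c_i = 0, so c_i* = α_i.
NE contributions = (0.7, 4.9); G = 5.6.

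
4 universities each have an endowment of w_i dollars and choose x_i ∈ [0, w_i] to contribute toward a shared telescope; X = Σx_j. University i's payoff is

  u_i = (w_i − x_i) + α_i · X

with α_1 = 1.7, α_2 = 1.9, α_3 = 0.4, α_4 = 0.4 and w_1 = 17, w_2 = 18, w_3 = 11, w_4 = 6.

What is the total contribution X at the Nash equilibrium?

∂u_i/∂x_i = α_i − 1, so university i contributes w_i if α_i > 1, else 0.
α_i > 1 for i ∈ {1, 2}; NE contributions (17, 18, 0, 0), X = 35.

35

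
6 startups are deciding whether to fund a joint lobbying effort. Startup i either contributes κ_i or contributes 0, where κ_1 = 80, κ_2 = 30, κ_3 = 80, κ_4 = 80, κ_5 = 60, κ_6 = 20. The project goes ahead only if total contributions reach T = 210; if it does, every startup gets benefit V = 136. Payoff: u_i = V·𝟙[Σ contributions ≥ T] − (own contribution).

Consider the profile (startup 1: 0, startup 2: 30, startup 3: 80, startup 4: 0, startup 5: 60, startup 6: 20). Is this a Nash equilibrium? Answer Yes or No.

No

Total = 190 < 210: not provided.
Startup 1 (pledges 0, payoff 0): pledging 80 → total 270, payoff 56. Profitable deviation.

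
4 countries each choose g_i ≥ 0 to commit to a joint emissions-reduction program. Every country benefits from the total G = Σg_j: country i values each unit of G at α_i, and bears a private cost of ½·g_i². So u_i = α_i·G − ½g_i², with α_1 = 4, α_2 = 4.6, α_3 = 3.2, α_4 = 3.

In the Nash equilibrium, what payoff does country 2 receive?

Country i's FOC: ∂u_i/∂g_i = α_i − g_i = 0, so g_i* = α_i.
NE contributions = (4, 4.6, 3.2, 3); G = 14.8.
u_2 = α_2·G − ½·(g_2)² = 4.6·14.8 − ½·4.6² = 57.5.

57.5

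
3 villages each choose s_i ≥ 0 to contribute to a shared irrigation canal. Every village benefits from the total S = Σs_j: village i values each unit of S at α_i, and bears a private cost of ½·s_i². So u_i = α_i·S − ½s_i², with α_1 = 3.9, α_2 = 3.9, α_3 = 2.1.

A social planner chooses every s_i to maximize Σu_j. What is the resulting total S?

29.7

Planner FOC: ∂(Σu_j)/∂s_i = (Σα_j) − s_i = 0, so s_i^SO = Σα_j = 9.9 for every i; S^SO = 29.7.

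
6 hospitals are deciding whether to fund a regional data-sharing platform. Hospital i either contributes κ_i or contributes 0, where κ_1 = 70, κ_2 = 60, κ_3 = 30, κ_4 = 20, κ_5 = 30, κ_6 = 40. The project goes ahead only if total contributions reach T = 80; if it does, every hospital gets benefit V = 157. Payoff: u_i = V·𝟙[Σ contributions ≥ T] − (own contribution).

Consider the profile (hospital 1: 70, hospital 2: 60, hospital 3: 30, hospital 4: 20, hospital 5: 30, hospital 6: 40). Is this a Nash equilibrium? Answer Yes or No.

Total = 250 ≥ 80: provided.
Hospital 1 (pledges 70, payoff 87): dropping to 0 → total 180, payoff 157. Profitable deviation.

No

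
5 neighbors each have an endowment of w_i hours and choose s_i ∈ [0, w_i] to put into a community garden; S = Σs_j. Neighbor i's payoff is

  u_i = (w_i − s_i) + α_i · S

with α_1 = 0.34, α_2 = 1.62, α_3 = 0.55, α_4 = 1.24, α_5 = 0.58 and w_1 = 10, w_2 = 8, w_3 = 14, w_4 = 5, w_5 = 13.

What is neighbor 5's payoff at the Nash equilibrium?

20.54

∂u_i/∂s_i = α_i − 1, so neighbor i contributes w_i if α_i > 1, else 0.
α_i > 1 for i ∈ {2, 4}; NE contributions (0, 8, 0, 5, 0), S = 13.
u_5 = (13 − 0) + 0.58·13 = 20.54.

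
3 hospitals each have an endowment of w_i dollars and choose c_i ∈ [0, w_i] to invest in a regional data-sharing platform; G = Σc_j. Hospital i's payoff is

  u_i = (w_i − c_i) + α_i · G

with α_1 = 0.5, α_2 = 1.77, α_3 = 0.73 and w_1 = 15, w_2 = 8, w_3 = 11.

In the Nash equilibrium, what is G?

∂u_i/∂c_i = α_i − 1, so hospital i contributes w_i if α_i > 1, else 0.
α_i > 1 for i ∈ {2}; NE contributions (0, 8, 0), G = 8.

8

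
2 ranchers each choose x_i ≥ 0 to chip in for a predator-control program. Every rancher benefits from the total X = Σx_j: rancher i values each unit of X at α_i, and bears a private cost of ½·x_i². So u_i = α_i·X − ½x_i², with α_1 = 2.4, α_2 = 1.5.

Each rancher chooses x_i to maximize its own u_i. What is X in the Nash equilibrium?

Rancher i's FOC: ∂u_i/∂x_i = α_i − x_i = 0, so x_i* = α_i.
NE contributions = (2.4, 1.5); X = 3.9.

3.9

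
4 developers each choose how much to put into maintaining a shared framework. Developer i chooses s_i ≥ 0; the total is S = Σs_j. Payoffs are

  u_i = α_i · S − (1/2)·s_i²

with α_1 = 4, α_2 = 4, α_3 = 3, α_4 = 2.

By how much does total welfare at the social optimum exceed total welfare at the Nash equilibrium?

Developer i's FOC: ∂u_i/∂s_i = α_i − s_i = 0, so s_i* = α_i.
NE contributions = (4, 4, 3, 2); S = 13.
W^NE = (Σα)·S − ½Σα_i² = 13² − ½·45 = 146.5.
Planner sets s_i = Σα_j = 13 for every i, so S^SO = 4·13 = 52.
W^SO = (Σα)·S^SO − ½·4·(Σα)² = (4/2)·13² = 338.
Deadweight loss = W^SO − W^NE = 191.5.

191.5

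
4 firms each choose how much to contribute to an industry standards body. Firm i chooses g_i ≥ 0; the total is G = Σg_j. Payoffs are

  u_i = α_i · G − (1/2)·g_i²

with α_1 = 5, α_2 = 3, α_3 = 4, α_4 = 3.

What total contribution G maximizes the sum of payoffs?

60

Planner FOC: ∂(Σu_j)/∂g_i = (Σα_j) − g_i = 0, so g_i^SO = Σα_j = 15 for every i; G^SO = 60.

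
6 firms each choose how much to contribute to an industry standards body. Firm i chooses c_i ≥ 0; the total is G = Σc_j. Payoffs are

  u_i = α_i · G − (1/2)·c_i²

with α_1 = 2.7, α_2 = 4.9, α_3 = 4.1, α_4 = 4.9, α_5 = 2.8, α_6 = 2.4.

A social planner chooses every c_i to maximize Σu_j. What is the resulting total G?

Planner FOC: ∂(Σu_j)/∂c_i = (Σα_j) − c_i = 0, so c_i^SO = Σα_j = 21.8 for every i; G^SO = 130.8.

130.8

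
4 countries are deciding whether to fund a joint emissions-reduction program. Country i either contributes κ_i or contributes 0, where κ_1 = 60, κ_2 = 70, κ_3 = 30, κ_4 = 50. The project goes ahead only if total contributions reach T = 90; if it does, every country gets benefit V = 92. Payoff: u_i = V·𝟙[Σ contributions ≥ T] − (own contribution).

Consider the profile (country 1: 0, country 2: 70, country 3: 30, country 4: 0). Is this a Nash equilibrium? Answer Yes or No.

Yes

Total = 100 ≥ 90: provided.
Country 1 (pledges 0, payoff 92): pledging 60 → total 160, payoff 32. No gain.
Country 2 (pledges 70, payoff 22): dropping to 0 → total 30, payoff 0. No gain.
Country 3 (pledges 30, payoff 62): dropping to 0 → total 70, payoff 0. No gain.
Country 4 (pledges 0, payoff 92): pledging 50 → total 150, payoff 42. No gain.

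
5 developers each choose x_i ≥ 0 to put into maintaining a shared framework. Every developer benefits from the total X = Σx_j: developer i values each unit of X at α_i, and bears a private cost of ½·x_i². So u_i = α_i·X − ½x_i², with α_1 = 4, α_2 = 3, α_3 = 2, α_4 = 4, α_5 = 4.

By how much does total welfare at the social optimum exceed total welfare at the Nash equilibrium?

Developer i's FOC: ∂u_i/∂x_i = α_i − x_i = 0, so x_i* = α_i.
NE contributions = (4, 3, 2, 4, 4); X = 17.
W^NE = (Σα)·X − ½Σα_i² = 17² − ½·61 = 258.5.
Planner sets x_i = Σα_j = 17 for every i, so X^SO = 5·17 = 85.
W^SO = (Σα)·X^SO − ½·5·(Σα)² = (5/2)·17² = 722.5.
Deadweight loss = W^SO − W^NE = 464.

464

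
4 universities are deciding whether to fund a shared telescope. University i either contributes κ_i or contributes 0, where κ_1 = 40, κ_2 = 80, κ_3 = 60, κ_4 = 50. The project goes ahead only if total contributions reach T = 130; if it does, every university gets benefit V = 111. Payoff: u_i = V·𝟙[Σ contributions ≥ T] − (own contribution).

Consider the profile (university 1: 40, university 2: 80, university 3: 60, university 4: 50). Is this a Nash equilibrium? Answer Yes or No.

Total = 230 ≥ 130: provided.
University 1 (pledges 40, payoff 71): dropping to 0 → total 190, payoff 111. Profitable deviation.

No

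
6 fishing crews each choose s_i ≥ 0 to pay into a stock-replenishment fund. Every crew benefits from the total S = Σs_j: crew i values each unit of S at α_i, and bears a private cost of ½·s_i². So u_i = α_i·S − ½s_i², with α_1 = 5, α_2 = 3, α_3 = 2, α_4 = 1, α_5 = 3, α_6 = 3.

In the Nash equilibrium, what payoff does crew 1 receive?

72.5

Crew i's FOC: ∂u_i/∂s_i = α_i − s_i = 0, so s_i* = α_i.
NE contributions = (5, 3, 2, 1, 3, 3); S = 17.
u_1 = α_1·S − ½·(s_1)² = 5·17 − ½·5² = 72.5.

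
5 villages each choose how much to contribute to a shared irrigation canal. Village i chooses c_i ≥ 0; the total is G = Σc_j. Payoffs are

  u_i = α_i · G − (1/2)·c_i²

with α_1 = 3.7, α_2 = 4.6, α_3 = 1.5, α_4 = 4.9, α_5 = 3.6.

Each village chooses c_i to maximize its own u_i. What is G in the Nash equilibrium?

Village i's FOC: ∂u_i/∂c_i = α_i − c_i = 0, so c_i* = α_i.
NE contributions = (3.7, 4.6, 1.5, 4.9, 3.6); G = 18.3.

18.3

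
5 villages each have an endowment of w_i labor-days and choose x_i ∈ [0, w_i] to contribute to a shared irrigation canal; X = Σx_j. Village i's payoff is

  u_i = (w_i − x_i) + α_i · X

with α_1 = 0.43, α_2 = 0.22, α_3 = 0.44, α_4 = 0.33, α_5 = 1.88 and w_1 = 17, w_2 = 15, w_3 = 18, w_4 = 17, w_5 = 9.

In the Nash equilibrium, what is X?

9

∂u_i/∂x_i = α_i − 1, so village i contributes w_i if α_i > 1, else 0.
α_i > 1 for i ∈ {5}; NE contributions (0, 0, 0, 0, 9), X = 9.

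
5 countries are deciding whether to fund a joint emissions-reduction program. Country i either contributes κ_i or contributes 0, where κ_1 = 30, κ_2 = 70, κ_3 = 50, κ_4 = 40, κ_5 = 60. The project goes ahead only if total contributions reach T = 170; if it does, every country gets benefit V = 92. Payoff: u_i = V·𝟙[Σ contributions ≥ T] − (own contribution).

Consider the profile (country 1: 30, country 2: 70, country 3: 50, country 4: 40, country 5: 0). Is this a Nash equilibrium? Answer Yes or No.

Yes

Total = 190 ≥ 170: provided.
Country 1 (pledges 30, payoff 62): dropping to 0 → total 160, payoff 0. No gain.
Country 2 (pledges 70, payoff 22): dropping to 0 → total 120, payoff 0. No gain.
Country 3 (pledges 50, payoff 42): dropping to 0 → total 140, payoff 0. No gain.
Country 4 (pledges 40, payoff 52): dropping to 0 → total 150, payoff 0. No gain.
Country 5 (pledges 0, payoff 92): pledging 60 → total 250, payoff 32. No gain.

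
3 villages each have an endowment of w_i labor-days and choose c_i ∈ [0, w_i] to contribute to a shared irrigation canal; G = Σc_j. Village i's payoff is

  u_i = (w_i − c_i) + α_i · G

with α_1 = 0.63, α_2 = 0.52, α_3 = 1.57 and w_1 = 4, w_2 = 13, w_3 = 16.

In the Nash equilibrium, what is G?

16

∂u_i/∂c_i = α_i − 1, so village i contributes w_i if α_i > 1, else 0.
α_i > 1 for i ∈ {3}; NE contributions (0, 0, 16), G = 16.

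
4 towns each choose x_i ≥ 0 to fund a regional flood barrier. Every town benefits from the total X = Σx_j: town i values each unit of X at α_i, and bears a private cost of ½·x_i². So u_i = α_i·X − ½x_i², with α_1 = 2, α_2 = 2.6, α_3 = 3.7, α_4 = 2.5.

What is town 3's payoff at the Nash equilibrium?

33.115

Town i's FOC: ∂u_i/∂x_i = α_i − x_i = 0, so x_i* = α_i.
NE contributions = (2, 2.6, 3.7, 2.5); X = 10.8.
u_3 = α_3·X − ½·(x_3)² = 3.7·10.8 − ½·3.7² = 33.115.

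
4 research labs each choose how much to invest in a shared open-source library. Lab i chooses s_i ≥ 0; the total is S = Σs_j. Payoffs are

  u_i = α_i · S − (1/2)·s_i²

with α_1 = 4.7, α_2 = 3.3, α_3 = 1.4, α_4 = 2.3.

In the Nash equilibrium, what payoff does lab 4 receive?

24.265

Lab i's FOC: ∂u_i/∂s_i = α_i − s_i = 0, so s_i* = α_i.
NE contributions = (4.7, 3.3, 1.4, 2.3); S = 11.7.
u_4 = α_4·S − ½·(s_4)² = 2.3·11.7 − ½·2.3² = 24.265.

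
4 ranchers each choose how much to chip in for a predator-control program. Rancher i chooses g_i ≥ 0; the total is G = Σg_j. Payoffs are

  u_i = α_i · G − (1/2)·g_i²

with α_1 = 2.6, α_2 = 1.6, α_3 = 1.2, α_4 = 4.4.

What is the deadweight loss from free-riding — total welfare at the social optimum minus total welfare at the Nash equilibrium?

Rancher i's FOC: ∂u_i/∂g_i = α_i − g_i = 0, so g_i* = α_i.
NE contributions = (2.6, 1.6, 1.2, 4.4); G = 9.8.
W^NE = (Σα)·G − ½Σα_i² = 9.8² − ½·30.12 = 80.98.
Planner sets g_i = Σα_j = 9.8 for every i, so G^SO = 4·9.8 = 39.2.
W^SO = (Σα)·G^SO − ½·4·(Σα)² = (4/2)·9.8² = 192.08.
Deadweight loss = W^SO − W^NE = 111.1.

111.1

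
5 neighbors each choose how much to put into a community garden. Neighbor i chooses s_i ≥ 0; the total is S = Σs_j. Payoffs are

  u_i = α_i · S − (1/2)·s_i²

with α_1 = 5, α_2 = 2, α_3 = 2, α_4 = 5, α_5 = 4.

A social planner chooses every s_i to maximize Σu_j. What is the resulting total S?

90

Planner FOC: ∂(Σu_j)/∂s_i = (Σα_j) − s_i = 0, so s_i^SO = Σα_j = 18 for every i; S^SO = 90.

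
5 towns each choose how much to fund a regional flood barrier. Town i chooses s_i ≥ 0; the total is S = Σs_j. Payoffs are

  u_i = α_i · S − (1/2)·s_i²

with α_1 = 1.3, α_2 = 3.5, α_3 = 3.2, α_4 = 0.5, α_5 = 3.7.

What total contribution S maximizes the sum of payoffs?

61

Planner FOC: ∂(Σu_j)/∂s_i = (Σα_j) − s_i = 0, so s_i^SO = Σα_j = 12.2 for every i; S^SO = 61.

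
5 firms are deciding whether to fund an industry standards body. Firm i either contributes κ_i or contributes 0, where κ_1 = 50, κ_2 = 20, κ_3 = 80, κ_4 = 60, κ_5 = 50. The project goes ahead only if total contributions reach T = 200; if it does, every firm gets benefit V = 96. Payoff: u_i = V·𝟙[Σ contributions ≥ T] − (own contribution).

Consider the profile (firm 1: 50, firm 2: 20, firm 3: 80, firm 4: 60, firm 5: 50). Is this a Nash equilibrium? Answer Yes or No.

No

Total = 260 ≥ 200: provided.
Firm 1 (pledges 50, payoff 46): dropping to 0 → total 210, payoff 96. Profitable deviation.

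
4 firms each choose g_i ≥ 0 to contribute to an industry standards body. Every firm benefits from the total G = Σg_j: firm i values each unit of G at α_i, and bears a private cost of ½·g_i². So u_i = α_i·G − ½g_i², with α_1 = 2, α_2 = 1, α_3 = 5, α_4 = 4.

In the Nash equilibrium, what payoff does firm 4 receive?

Firm i's FOC: ∂u_i/∂g_i = α_i − g_i = 0, so g_i* = α_i.
NE contributions = (2, 1, 5, 4); G = 12.
u_4 = α_4·G − ½·(g_4)² = 4·12 − ½·4² = 40.

40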